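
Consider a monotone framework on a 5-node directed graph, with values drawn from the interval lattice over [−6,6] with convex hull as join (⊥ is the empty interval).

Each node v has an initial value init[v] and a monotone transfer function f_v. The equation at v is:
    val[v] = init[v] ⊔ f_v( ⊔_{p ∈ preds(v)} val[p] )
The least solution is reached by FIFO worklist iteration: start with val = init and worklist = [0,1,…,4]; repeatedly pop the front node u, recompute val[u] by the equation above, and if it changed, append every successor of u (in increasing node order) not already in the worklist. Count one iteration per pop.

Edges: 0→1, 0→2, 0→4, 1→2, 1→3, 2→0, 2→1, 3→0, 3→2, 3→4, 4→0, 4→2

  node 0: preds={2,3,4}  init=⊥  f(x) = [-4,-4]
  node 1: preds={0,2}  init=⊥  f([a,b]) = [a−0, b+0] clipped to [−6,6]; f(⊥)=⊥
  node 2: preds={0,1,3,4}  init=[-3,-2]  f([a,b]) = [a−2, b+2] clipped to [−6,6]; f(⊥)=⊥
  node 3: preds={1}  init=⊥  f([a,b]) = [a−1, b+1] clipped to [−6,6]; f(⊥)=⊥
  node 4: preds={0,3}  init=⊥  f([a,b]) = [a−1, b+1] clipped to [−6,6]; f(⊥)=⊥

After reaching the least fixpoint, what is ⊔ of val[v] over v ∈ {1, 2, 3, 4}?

Worklist (27 pops):
  #1 pop 0: in=[-3,-2] → [-4,-4] (was ⊥); enqueue []
  #2 pop 1: in=[-4,-2] → [-4,-2] (was ⊥); enqueue []
  #3 pop 2: in=[-4,-2] → [-6,0] (was [-3,-2]); enqueue [0,1]
  #4 pop 3: in=[-4,-2] → [-5,-1] (was ⊥); enqueue [2]
  #5 pop 4: in=[-5,-1] → [-6,0] (was ⊥); enqueue []
  #6 pop 0: in=[-6,0] → [-4,-4] (no change)
  #7 pop 1: in=[-6,0] → [-6,0] (was [-4,-2]); enqueue [3]
  #8 pop 2: in=[-6,0] → [-6,2] (was [-6,0]); enqueue [0,1]
  #9 pop 3: in=[-6,0] → [-6,1] (was [-5,-1]); enqueue [2,4]
  #10 pop 0: in=[-6,2] → [-4,-4] (no change)
  #11 pop 1: in=[-6,2] → [-6,2] (was [-6,0]); enqueue [3]
  #12 pop 2: in=[-6,2] → [-6,4] (was [-6,2]); enqueue [0,1]
  #13 pop 4: in=[-6,1] → [-6,2] (was [-6,0]); enqueue [2]
  #14 pop 3: in=[-6,2] → [-6,3] (was [-6,1]); enqueue [4]
  #15 pop 0: in=[-6,4] → [-4,-4] (no change)
  #16 pop 1: in=[-6,4] → [-6,4] (was [-6,2]); enqueue [3]
  #17 pop 2: in=[-6,4] → [-6,6] (was [-6,4]); enqueue [0,1]
  #18 pop 4: in=[-6,3] → [-6,4] (was [-6,2]); enqueue [2]
  #19 pop 3: in=[-6,4] → [-6,5] (was [-6,3]); enqueue [4]
  #20 pop 0: in=[-6,6] → [-4,-4] (no change)
  #21 pop 1: in=[-6,6] → [-6,6] (was [-6,4]); enqueue [3]
  #22 pop 2: in=[-6,6] → [-6,6] (no change)
  #23 pop 4: in=[-6,5] → [-6,6] (was [-6,4]); enqueue [0,2]
  #24 pop 3: in=[-6,6] → [-6,6] (was [-6,5]); enqueue [4]
  #25 pop 0: in=[-6,6] → [-4,-4] (no change)
  #26 pop 2: in=[-6,6] → [-6,6] (no change)
  #27 pop 4: in=[-6,6] → [-6,6] (no change)

Fixpoint:
  val[0] = [-4,-4]
  val[1] = [-6,6]
  val[2] = [-6,6]
  val[3] = [-6,6]
  val[4] = [-6,6]

[-6,6]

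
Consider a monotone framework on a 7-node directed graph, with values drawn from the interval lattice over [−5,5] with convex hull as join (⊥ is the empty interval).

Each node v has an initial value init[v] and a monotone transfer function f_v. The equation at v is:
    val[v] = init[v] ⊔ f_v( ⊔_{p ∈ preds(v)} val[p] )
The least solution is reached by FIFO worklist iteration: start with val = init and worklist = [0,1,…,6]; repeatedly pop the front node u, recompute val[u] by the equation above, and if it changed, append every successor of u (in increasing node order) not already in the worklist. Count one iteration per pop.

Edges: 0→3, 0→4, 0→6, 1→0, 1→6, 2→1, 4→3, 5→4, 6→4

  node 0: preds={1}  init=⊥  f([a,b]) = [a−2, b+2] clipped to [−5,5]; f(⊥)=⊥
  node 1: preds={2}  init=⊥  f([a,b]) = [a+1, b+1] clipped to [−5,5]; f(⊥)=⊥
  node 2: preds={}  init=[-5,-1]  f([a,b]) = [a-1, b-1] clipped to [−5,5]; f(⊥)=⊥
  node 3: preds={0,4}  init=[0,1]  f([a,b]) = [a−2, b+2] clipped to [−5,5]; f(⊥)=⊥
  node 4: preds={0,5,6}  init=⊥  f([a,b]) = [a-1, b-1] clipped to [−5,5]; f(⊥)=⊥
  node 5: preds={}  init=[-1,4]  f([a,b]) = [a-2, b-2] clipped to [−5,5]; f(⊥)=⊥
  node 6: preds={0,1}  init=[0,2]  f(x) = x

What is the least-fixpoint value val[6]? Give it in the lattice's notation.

[-5,2]

Worklist (13 pops):
  #1 pop 0: in=⊥ → ⊥ (no change)
  #2 pop 1: in=[-5,-1] → [-4,0] (was ⊥); enqueue [0]
  #3 pop 2: in=⊥ → [-5,-1] (no change)
  #4 pop 3: in=⊥ → [0,1] (no change)
  #5 pop 4: in=[-1,4] → [-2,3] (was ⊥); enqueue [3]
  #6 pop 5: in=⊥ → [-1,4] (no change)
  #7 pop 6: in=[-4,0] → [-4,2] (was [0,2]); enqueue [4]
  #8 pop 0: in=[-4,0] → [-5,2] (was ⊥); enqueue [6]
  #9 pop 3: in=[-5,3] → [-5,5] (was [0,1]); enqueue []
  #10 pop 4: in=[-5,4] → [-5,3] (was [-2,3]); enqueue [3]
  #11 pop 6: in=[-5,2] → [-5,2] (was [-4,2]); enqueue [4]
  #12 pop 3: in=[-5,3] → [-5,5] (no change)
  #13 pop 4: in=[-5,4] → [-5,3] (no change)

Fixpoint:
  val[0] = [-5,2]
  val[1] = [-4,0]
  val[2] = [-5,-1]
  val[3] = [-5,5]
  val[4] = [-5,3]
  val[5] = [-1,4]
  val[6] = [-5,2]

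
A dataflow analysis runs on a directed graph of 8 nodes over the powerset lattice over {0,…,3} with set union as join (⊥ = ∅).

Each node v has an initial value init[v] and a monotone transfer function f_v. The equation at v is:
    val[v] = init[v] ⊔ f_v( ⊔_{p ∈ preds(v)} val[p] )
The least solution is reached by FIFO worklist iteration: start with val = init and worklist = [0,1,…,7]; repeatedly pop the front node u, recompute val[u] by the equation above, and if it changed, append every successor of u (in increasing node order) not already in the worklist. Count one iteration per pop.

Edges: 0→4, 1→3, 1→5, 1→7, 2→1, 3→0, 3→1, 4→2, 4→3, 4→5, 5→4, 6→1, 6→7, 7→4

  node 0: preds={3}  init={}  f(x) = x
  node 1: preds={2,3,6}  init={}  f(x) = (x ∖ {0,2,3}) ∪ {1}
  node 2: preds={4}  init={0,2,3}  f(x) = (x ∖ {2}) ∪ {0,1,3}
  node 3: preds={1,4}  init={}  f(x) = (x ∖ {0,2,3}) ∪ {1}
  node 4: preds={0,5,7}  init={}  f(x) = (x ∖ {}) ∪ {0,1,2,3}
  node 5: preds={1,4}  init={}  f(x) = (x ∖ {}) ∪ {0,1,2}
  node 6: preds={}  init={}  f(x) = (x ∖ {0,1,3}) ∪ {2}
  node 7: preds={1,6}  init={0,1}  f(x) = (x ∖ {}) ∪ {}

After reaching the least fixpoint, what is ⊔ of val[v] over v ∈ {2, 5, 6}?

Trace (13 dequeues):
  [1] u=0 | in {} | out {} | ==
  [2] u=1 | in {0,2,3} | out {1} | prev {} | push {}
  [3] u=2 | in {} | out {0,1,2,3} | prev {0,2,3} | push {1}
  [4] u=3 | in {1} | out {1} | prev {} | push {0}
  [5] u=4 | in {0,1} | out {0,1,2,3} | prev {} | push {2,3}
  [6] u=5 | in {0,1,2,3} | out {0,1,2,3} | prev {} | push {4}
  [7] u=6 | in {} | out {2} | prev {} | push {}
  [8] u=7 | in {1,2} | out {0,1,2} | prev {0,1} | push {}
  [9] u=1 | in {0,1,2,3} | out {1} | ==
  [10] u=0 | in {1} | out {1} | prev {} | push {}
  [11] u=2 | in {0,1,2,3} | out {0,1,2,3} | ==
  [12] u=3 | in {0,1,2,3} | out {1} | ==
  [13] u=4 | in {0,1,2,3} | out {0,1,2,3} | ==

Converged values:
  [0] {1}
  [1] {1}
  [2] {0,1,2,3}
  [3] {1}
  [4] {0,1,2,3}
  [5] {0,1,2,3}
  [6] {2}
  [7] {0,1,2}

{0,1,2,3}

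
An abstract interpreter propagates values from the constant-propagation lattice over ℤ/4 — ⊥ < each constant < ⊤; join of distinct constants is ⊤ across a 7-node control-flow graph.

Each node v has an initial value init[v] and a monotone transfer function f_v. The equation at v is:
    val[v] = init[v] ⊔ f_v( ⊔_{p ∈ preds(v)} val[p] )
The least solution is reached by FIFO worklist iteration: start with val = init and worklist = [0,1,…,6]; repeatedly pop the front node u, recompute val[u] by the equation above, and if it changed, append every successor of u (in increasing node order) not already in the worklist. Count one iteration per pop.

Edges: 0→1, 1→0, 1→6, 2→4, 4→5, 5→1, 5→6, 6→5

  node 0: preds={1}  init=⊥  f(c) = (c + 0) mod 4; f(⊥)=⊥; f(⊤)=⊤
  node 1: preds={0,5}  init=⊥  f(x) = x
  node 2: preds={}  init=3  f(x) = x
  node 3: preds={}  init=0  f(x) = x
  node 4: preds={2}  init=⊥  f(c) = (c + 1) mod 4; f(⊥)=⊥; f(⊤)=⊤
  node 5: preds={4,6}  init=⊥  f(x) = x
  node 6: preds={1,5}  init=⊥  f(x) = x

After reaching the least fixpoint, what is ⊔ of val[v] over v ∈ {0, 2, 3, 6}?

Iteration log — 12 steps:
  step 1. node 0  ⊔preds=⊥  new=⊥  stable
  step 2. node 1  ⊔preds=⊥  new=⊥  stable
  step 3. node 2  ⊔preds=⊥  new=3  stable
  step 4. node 3  ⊔preds=⊥  new=0  stable
  step 5. node 4  ⊔preds=3  new=0  old=⊥  +wl: 
  step 6. node 5  ⊔preds=0  new=0  old=⊥  +wl: 1
  step 7. node 6  ⊔preds=0  new=0  old=⊥  +wl: 5
  step 8. node 1  ⊔preds=0  new=0  old=⊥  +wl: 0,6
  step 9. node 5  ⊔preds=0  new=0  stable
  step 10. node 0  ⊔preds=0  new=0  old=⊥  +wl: 1
  step 11. node 6  ⊔preds=0  new=0  stable
  step 12. node 1  ⊔preds=0  new=0  stable

Least fixpoint reached:
  node 0: 0
  node 1: 0
  node 2: 3
  node 3: 0
  node 4: 0
  node 5: 0
  node 6: 0

⊤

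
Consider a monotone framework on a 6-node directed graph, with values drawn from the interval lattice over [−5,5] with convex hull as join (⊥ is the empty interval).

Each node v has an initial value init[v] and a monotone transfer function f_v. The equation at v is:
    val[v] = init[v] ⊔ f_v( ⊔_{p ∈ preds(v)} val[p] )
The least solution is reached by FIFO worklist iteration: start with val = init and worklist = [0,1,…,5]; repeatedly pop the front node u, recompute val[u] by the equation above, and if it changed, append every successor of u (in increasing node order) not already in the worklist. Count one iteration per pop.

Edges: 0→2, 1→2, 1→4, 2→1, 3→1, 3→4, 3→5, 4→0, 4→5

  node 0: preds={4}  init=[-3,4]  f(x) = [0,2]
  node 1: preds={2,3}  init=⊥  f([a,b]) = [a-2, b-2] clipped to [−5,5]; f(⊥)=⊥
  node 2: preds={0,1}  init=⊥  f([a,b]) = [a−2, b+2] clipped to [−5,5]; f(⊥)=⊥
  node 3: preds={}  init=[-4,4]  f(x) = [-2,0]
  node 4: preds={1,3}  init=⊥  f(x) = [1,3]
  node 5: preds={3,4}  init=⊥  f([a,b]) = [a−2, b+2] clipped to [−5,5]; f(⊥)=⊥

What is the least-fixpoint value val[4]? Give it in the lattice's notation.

[1,3]

Iteration log — 10 steps:
  step 1. node 0  ⊔preds=⊥  new=[-3,4]  stable
  step 2. node 1  ⊔preds=[-4,4]  new=[-5,2]  old=⊥  +wl: 
  step 3. node 2  ⊔preds=[-5,4]  new=[-5,5]  old=⊥  +wl: 1
  step 4. node 3  ⊔preds=⊥  new=[-4,4]  stable
  step 5. node 4  ⊔preds=[-5,4]  new=[1,3]  old=⊥  +wl: 0
  step 6. node 5  ⊔preds=[-4,4]  new=[-5,5]  old=⊥  +wl: 
  step 7. node 1  ⊔preds=[-5,5]  new=[-5,3]  old=[-5,2]  +wl: 2,4
  step 8. node 0  ⊔preds=[1,3]  new=[-3,4]  stable
  step 9. node 2  ⊔preds=[-5,4]  new=[-5,5]  stable
  step 10. node 4  ⊔preds=[-5,4]  new=[1,3]  stable

Least fixpoint reached:
  node 0: [-3,4]
  node 1: [-5,3]
  node 2: [-5,5]
  node 3: [-4,4]
  node 4: [1,3]
  node 5: [-5,5]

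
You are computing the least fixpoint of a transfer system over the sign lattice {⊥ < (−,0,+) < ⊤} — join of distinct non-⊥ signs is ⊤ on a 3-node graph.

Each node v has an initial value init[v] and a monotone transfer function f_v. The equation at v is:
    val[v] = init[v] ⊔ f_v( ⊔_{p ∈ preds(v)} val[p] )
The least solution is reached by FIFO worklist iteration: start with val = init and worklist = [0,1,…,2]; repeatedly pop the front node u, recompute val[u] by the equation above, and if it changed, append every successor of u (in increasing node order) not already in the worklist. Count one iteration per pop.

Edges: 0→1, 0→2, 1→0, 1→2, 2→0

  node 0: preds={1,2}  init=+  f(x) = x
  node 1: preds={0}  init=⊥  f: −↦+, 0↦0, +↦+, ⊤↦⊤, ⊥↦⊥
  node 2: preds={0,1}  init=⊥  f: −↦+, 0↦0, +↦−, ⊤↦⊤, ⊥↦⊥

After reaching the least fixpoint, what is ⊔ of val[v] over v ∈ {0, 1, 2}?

Worklist (7 pops):
  #1 pop 0: in=⊥ → + (no change)
  #2 pop 1: in=+ → + (was ⊥); enqueue [0]
  #3 pop 2: in=+ → − (was ⊥); enqueue []
  #4 pop 0: in=⊤ → ⊤ (was +); enqueue [1,2]
  #5 pop 1: in=⊤ → ⊤ (was +); enqueue [0]
  #6 pop 2: in=⊤ → ⊤ (was −); enqueue []
  #7 pop 0: in=⊤ → ⊤ (no change)

Fixpoint:
  val[0] = ⊤
  val[1] = ⊤
  val[2] = ⊤

⊤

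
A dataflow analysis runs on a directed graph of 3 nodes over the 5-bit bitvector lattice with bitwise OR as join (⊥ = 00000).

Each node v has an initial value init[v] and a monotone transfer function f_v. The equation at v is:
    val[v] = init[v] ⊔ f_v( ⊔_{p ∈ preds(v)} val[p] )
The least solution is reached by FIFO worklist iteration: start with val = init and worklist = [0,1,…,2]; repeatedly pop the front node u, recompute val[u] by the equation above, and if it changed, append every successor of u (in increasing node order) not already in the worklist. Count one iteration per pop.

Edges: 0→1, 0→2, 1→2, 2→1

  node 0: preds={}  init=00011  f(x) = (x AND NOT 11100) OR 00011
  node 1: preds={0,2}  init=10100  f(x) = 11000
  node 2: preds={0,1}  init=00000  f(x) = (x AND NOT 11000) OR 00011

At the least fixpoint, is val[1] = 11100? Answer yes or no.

Trace (4 dequeues):
  [1] u=0 | in 00000 | out 00011 | ==
  [2] u=1 | in 00011 | out 11100 | prev 10100 | push {}
  [3] u=2 | in 11111 | out 00111 | prev 00000 | push {1}
  [4] u=1 | in 00111 | out 11100 | ==

Converged values:
  [0] 00011
  [1] 11100
  [2] 00111

yes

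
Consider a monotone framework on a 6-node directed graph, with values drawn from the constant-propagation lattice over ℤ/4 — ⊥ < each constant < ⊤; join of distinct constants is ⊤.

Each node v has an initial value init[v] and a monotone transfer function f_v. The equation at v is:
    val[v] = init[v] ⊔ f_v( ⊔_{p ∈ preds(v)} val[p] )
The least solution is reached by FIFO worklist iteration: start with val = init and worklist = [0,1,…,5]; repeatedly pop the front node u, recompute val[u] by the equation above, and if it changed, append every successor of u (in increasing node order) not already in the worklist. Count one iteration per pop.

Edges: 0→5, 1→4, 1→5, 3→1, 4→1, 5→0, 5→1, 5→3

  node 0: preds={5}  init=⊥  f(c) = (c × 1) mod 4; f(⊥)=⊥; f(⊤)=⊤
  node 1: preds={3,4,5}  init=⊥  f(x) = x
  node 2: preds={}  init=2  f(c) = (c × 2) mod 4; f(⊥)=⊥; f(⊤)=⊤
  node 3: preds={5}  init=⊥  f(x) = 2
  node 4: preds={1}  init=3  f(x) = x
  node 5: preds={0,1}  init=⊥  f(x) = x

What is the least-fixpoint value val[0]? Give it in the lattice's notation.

⊤

Trace (15 dequeues):
  [1] u=0 | in ⊥ | out ⊥ | ==
  [2] u=1 | in 3 | out 3 | prev ⊥ | push {}
  [3] u=2 | in ⊥ | out 2 | ==
  [4] u=3 | in ⊥ | out 2 | prev ⊥ | push {1}
  [5] u=4 | in 3 | out 3 | ==
  [6] u=5 | in 3 | out 3 | prev ⊥ | push {0,3}
  [7] u=1 | in ⊤ | out ⊤ | prev 3 | push {4,5}
  [8] u=0 | in 3 | out 3 | prev ⊥ | push {}
  [9] u=3 | in 3 | out 2 | ==
  [10] u=4 | in ⊤ | out ⊤ | prev 3 | push {1}
  [11] u=5 | in ⊤ | out ⊤ | prev 3 | push {0,3}
  [12] u=1 | in ⊤ | out ⊤ | ==
  [13] u=0 | in ⊤ | out ⊤ | prev 3 | push {5}
  [14] u=3 | in ⊤ | out 2 | ==
  [15] u=5 | in ⊤ | out ⊤ | ==

Converged values:
  [0] ⊤
  [1] ⊤
  [2] 2
  [3] 2
  [4] ⊤
  [5] ⊤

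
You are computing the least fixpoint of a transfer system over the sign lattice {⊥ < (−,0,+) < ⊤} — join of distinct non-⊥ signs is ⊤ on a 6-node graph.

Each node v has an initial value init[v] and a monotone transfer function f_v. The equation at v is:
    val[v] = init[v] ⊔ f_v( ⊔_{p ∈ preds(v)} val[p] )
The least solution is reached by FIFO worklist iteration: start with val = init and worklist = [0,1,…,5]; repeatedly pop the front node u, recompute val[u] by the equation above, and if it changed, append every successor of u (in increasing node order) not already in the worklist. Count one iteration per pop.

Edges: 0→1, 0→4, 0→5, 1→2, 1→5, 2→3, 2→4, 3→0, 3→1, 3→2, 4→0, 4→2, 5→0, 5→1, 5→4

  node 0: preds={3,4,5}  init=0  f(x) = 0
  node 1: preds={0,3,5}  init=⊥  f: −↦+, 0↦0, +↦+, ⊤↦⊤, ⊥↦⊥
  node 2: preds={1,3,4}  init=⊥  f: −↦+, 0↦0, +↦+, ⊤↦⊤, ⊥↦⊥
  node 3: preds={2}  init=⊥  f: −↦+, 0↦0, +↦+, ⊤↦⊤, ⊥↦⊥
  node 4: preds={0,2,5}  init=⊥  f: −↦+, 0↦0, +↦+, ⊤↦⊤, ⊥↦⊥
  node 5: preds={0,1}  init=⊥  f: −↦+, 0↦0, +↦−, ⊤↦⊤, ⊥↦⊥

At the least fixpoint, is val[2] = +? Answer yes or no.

no

Worklist (10 pops):
  #1 pop 0: in=⊥ → 0 (no change)
  #2 pop 1: in=0 → 0 (was ⊥); enqueue []
  #3 pop 2: in=0 → 0 (was ⊥); enqueue []
  #4 pop 3: in=0 → 0 (was ⊥); enqueue [0,1,2]
  #5 pop 4: in=0 → 0 (was ⊥); enqueue []
  #6 pop 5: in=0 → 0 (was ⊥); enqueue [4]
  #7 pop 0: in=0 → 0 (no change)
  #8 pop 1: in=0 → 0 (no change)
  #9 pop 2: in=0 → 0 (no change)
  #10 pop 4: in=0 → 0 (no change)

Fixpoint:
  val[0] = 0
  val[1] = 0
  val[2] = 0
  val[3] = 0
  val[4] = 0
  val[5] = 0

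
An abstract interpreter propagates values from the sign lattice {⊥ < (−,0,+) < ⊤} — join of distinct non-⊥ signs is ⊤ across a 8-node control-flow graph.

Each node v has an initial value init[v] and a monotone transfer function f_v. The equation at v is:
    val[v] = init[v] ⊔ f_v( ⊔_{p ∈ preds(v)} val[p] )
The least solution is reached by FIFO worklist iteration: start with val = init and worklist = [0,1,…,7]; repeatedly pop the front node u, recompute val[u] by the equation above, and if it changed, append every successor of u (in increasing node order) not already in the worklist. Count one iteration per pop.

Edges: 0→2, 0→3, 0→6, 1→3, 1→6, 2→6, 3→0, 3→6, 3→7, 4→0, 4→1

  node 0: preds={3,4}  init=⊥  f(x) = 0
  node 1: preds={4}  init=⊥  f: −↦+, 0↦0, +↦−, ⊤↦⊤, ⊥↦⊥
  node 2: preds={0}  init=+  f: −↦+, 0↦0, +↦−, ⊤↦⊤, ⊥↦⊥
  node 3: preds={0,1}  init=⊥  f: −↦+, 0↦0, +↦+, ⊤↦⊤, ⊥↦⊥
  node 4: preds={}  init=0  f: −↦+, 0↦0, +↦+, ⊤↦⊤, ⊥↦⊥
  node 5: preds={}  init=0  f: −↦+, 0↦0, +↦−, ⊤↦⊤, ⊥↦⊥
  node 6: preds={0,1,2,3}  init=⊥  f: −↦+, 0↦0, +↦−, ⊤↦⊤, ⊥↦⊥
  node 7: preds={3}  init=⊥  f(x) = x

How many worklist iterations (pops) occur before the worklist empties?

9

Worklist (9 pops):
  #1 pop 0: in=0 → 0 (was ⊥); enqueue []
  #2 pop 1: in=0 → 0 (was ⊥); enqueue []
  #3 pop 2: in=0 → ⊤ (was +); enqueue []
  #4 pop 3: in=0 → 0 (was ⊥); enqueue [0]
  #5 pop 4: in=⊥ → 0 (no change)
  #6 pop 5: in=⊥ → 0 (no change)
  #7 pop 6: in=⊤ → ⊤ (was ⊥); enqueue []
  #8 pop 7: in=0 → 0 (was ⊥); enqueue []
  #9 pop 0: in=0 → 0 (no change)

Fixpoint:
  val[0] = 0
  val[1] = 0
  val[2] = ⊤
  val[3] = 0
  val[4] = 0
  val[5] = 0
  val[6] = ⊤
  val[7] = 0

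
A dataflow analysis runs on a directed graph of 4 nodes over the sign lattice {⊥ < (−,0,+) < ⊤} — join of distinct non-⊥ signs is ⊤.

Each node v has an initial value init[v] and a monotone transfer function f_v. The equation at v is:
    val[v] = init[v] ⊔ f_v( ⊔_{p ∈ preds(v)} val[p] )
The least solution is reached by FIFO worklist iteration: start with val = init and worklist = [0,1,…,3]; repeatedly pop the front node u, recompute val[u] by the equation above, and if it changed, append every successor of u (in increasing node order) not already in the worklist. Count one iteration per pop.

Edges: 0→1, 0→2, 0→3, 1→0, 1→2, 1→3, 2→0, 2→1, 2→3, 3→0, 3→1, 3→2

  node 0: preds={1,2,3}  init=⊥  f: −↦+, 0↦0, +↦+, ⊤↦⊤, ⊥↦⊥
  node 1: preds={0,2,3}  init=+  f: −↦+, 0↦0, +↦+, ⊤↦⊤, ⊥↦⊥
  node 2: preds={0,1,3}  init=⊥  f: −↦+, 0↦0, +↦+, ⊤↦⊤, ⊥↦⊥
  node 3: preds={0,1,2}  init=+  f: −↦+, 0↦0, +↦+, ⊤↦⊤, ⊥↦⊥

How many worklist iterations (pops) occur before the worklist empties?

6

Worklist (6 pops):
  #1 pop 0: in=+ → + (was ⊥); enqueue []
  #2 pop 1: in=+ → + (no change)
  #3 pop 2: in=+ → + (was ⊥); enqueue [0,1]
  #4 pop 3: in=+ → + (no change)
  #5 pop 0: in=+ → + (no change)
  #6 pop 1: in=+ → + (no change)

Fixpoint:
  val[0] = +
  val[1] = +
  val[2] = +
  val[3] = +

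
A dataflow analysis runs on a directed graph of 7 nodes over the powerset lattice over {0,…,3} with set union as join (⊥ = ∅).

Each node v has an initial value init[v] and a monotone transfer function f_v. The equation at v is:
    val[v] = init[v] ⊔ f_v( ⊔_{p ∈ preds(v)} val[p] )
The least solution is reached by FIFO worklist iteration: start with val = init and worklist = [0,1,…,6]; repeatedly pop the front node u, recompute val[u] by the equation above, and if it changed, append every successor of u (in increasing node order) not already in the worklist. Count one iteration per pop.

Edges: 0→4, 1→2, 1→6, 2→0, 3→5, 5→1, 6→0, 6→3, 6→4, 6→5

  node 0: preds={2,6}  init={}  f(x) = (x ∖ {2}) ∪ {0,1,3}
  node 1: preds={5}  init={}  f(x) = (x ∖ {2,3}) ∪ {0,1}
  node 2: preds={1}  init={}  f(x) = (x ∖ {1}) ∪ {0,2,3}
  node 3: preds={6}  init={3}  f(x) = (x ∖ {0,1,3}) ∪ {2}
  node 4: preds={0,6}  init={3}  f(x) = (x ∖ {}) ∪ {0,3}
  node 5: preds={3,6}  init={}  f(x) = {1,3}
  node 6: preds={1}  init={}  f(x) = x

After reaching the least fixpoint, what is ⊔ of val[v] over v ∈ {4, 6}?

Trace (12 dequeues):
  [1] u=0 | in {} | out {0,1,3} | prev {} | push {}
  [2] u=1 | in {} | out {0,1} | prev {} | push {}
  [3] u=2 | in {0,1} | out {0,2,3} | prev {} | push {0}
  [4] u=3 | in {} | out {2,3} | prev {3} | push {}
  [5] u=4 | in {0,1,3} | out {0,1,3} | prev {3} | push {}
  [6] u=5 | in {2,3} | out {1,3} | prev {} | push {1}
  [7] u=6 | in {0,1} | out {0,1} | prev {} | push {3,4,5}
  [8] u=0 | in {0,1,2,3} | out {0,1,3} | ==
  [9] u=1 | in {1,3} | out {0,1} | ==
  [10] u=3 | in {0,1} | out {2,3} | ==
  [11] u=4 | in {0,1,3} | out {0,1,3} | ==
  [12] u=5 | in {0,1,2,3} | out {1,3} | ==

Converged values:
  [0] {0,1,3}
  [1] {0,1}
  [2] {0,2,3}
  [3] {2,3}
  [4] {0,1,3}
  [5] {1,3}
  [6] {0,1}

{0,1,3}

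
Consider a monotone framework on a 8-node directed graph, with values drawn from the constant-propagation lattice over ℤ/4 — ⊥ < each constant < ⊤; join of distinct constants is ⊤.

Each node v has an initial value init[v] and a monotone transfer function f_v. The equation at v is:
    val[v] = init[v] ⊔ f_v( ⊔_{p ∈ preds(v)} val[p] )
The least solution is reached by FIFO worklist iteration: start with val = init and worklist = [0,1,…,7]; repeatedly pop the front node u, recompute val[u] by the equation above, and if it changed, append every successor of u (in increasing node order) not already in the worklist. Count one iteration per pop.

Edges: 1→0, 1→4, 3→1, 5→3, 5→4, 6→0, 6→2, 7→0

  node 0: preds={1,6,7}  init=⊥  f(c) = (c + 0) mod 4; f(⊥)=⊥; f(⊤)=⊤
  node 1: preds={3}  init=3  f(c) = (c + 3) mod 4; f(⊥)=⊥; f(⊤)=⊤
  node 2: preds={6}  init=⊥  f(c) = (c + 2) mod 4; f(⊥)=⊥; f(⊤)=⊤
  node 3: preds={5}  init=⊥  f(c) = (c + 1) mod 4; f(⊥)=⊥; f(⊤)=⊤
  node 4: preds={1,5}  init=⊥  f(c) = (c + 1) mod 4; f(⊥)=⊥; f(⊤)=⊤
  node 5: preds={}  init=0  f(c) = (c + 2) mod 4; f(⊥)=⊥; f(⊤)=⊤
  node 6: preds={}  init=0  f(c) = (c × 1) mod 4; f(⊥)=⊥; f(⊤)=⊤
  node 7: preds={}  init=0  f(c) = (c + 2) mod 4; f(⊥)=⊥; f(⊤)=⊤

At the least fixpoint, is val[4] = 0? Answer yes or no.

Iteration log — 11 steps:
  step 1. node 0  ⊔preds=⊤  new=⊤  old=⊥  +wl: 
  step 2. node 1  ⊔preds=⊥  new=3  stable
  step 3. node 2  ⊔preds=0  new=2  old=⊥  +wl: 
  step 4. node 3  ⊔preds=0  new=1  old=⊥  +wl: 1
  step 5. node 4  ⊔preds=⊤  new=⊤  old=⊥  +wl: 
  step 6. node 5  ⊔preds=⊥  new=0  stable
  step 7. node 6  ⊔preds=⊥  new=0  stable
  step 8. node 7  ⊔preds=⊥  new=0  stable
  step 9. node 1  ⊔preds=1  new=⊤  old=3  +wl: 0,4
  step 10. node 0  ⊔preds=⊤  new=⊤  stable
  step 11. node 4  ⊔preds=⊤  new=⊤  stable

Least fixpoint reached:
  node 0: ⊤
  node 1: ⊤
  node 2: 2
  node 3: 1
  node 4: ⊤
  node 5: 0
  node 6: 0
  node 7: 0

no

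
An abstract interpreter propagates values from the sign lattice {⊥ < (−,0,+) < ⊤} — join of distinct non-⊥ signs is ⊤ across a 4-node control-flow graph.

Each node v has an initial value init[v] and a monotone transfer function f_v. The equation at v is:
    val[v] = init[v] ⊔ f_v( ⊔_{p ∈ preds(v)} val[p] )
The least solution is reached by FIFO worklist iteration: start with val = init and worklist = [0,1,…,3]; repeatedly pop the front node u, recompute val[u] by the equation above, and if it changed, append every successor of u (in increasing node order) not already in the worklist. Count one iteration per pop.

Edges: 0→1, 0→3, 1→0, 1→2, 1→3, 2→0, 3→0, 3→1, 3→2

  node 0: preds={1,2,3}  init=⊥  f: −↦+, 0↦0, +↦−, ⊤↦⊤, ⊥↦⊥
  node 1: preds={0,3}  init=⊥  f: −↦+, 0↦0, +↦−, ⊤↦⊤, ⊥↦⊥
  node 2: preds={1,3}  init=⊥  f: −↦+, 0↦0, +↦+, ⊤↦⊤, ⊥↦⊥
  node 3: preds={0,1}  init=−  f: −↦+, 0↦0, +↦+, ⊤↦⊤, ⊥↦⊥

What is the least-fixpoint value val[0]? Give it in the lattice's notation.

Iteration log — 8 steps:
  step 1. node 0  ⊔preds=−  new=+  old=⊥  +wl: 
  step 2. node 1  ⊔preds=⊤  new=⊤  old=⊥  +wl: 0
  step 3. node 2  ⊔preds=⊤  new=⊤  old=⊥  +wl: 
  step 4. node 3  ⊔preds=⊤  new=⊤  old=−  +wl: 1,2
  step 5. node 0  ⊔preds=⊤  new=⊤  old=+  +wl: 3
  step 6. node 1  ⊔preds=⊤  new=⊤  stable
  step 7. node 2  ⊔preds=⊤  new=⊤  stable
  step 8. node 3  ⊔preds=⊤  new=⊤  stable

Least fixpoint reached:
  node 0: ⊤
  node 1: ⊤
  node 2: ⊤
  node 3: ⊤

⊤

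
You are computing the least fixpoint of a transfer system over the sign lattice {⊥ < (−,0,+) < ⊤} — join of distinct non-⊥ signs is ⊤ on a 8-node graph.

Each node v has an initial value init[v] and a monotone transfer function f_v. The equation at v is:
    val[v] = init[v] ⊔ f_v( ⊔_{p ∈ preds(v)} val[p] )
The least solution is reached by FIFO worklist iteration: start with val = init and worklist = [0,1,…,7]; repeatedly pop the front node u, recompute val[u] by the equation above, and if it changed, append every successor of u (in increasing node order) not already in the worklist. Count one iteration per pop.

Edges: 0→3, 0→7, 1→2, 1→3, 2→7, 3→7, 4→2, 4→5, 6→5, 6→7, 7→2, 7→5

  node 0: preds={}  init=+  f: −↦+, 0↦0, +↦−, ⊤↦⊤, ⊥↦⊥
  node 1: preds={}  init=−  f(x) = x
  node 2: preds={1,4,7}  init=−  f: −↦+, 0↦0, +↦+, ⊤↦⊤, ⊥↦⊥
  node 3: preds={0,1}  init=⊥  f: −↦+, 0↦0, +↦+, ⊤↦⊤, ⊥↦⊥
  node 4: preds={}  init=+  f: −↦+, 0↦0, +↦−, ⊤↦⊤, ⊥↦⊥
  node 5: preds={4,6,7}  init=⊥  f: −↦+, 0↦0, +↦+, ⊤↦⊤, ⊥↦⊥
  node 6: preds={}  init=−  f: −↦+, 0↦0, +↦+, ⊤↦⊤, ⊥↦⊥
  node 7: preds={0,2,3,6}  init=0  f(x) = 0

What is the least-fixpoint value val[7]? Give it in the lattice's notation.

0

Iteration log — 8 steps:
  step 1. node 0  ⊔preds=⊥  new=+  stable
  step 2. node 1  ⊔preds=⊥  new=−  stable
  step 3. node 2  ⊔preds=⊤  new=⊤  old=−  +wl: 
  step 4. node 3  ⊔preds=⊤  new=⊤  old=⊥  +wl: 
  step 5. node 4  ⊔preds=⊥  new=+  stable
  step 6. node 5  ⊔preds=⊤  new=⊤  old=⊥  +wl: 
  step 7. node 6  ⊔preds=⊥  new=−  stable
  step 8. node 7  ⊔preds=⊤  new=0  stable

Least fixpoint reached:
  node 0: +
  node 1: −
  node 2: ⊤
  node 3: ⊤
  node 4: +
  node 5: ⊤
  node 6: −
  node 7: 0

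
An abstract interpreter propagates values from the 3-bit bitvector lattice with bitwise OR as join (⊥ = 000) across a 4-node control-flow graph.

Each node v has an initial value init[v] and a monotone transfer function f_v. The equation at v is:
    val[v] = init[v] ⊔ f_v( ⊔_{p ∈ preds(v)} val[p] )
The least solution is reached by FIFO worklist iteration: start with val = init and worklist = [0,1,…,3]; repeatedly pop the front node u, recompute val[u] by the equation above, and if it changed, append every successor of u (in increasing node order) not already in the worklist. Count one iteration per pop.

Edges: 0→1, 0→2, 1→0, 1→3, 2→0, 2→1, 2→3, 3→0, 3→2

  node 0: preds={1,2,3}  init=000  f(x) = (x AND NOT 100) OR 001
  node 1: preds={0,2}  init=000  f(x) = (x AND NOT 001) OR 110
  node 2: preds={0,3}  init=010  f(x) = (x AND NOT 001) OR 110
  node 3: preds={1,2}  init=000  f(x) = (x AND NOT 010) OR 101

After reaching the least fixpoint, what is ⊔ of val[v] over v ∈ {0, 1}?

Trace (7 dequeues):
  [1] u=0 | in 010 | out 011 | prev 000 | push {}
  [2] u=1 | in 011 | out 110 | prev 000 | push {0}
  [3] u=2 | in 011 | out 110 | prev 010 | push {1}
  [4] u=3 | in 110 | out 101 | prev 000 | push {2}
  [5] u=0 | in 111 | out 011 | ==
  [6] u=1 | in 111 | out 110 | ==
  [7] u=2 | in 111 | out 110 | ==

Converged values:
  [0] 011
  [1] 110
  [2] 110
  [3] 101

111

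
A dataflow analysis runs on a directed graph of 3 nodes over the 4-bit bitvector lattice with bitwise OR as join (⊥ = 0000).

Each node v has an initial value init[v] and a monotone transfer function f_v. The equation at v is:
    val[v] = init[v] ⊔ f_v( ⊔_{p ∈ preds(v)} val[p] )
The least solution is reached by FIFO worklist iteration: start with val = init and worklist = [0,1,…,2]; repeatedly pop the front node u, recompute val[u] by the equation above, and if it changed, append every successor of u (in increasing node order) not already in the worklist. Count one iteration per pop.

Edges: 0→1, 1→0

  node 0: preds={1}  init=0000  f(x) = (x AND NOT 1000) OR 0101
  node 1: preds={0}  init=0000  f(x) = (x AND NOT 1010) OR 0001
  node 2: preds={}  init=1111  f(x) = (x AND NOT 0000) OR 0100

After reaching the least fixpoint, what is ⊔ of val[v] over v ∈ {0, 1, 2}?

1111

Trace (4 dequeues):
  [1] u=0 | in 0000 | out 0101 | prev 0000 | push {}
  [2] u=1 | in 0101 | out 0101 | prev 0000 | push {0}
  [3] u=2 | in 0000 | out 1111 | ==
  [4] u=0 | in 0101 | out 0101 | ==

Converged values:
  [0] 0101
  [1] 0101
  [2] 1111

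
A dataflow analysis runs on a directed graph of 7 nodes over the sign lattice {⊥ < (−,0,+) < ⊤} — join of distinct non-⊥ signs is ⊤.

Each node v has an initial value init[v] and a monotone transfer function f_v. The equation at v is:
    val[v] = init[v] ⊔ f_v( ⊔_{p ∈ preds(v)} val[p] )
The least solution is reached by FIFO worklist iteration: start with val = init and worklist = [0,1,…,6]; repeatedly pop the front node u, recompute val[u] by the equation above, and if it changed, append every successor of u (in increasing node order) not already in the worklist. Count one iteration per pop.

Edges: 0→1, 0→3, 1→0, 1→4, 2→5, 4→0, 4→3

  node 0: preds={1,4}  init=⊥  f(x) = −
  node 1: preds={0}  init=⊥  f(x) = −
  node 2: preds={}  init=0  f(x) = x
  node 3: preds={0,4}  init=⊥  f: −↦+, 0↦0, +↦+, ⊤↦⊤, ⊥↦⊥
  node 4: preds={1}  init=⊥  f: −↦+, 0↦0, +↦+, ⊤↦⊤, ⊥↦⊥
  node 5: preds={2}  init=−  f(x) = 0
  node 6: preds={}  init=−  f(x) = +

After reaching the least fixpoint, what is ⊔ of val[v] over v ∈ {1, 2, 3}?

Iteration log — 9 steps:
  step 1. node 0  ⊔preds=⊥  new=−  old=⊥  +wl: 
  step 2. node 1  ⊔preds=−  new=−  old=⊥  +wl: 0
  step 3. node 2  ⊔preds=⊥  new=0  stable
  step 4. node 3  ⊔preds=−  new=+  old=⊥  +wl: 
  step 5. node 4  ⊔preds=−  new=+  old=⊥  +wl: 3
  step 6. node 5  ⊔preds=0  new=⊤  old=−  +wl: 
  step 7. node 6  ⊔preds=⊥  new=⊤  old=−  +wl: 
  step 8. node 0  ⊔preds=⊤  new=−  stable
  step 9. node 3  ⊔preds=⊤  new=⊤  old=+  +wl: 

Least fixpoint reached:
  node 0: −
  node 1: −
  node 2: 0
  node 3: ⊤
  node 4: +
  node 5: ⊤
  node 6: ⊤

⊤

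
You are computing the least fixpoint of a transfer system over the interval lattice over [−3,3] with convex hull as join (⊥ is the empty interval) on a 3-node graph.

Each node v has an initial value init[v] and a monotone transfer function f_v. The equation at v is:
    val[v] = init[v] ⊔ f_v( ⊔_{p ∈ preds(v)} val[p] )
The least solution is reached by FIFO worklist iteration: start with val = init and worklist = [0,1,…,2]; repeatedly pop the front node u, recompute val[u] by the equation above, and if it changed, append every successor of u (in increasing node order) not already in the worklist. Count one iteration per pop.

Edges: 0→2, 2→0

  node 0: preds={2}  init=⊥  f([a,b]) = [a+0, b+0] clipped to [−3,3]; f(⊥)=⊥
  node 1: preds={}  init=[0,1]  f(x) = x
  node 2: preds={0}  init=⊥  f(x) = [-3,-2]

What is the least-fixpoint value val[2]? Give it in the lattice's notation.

Iteration log — 5 steps:
  step 1. node 0  ⊔preds=⊥  new=⊥  stable
  step 2. node 1  ⊔preds=⊥  new=[0,1]  stable
  step 3. node 2  ⊔preds=⊥  new=[-3,-2]  old=⊥  +wl: 0
  step 4. node 0  ⊔preds=[-3,-2]  new=[-3,-2]  old=⊥  +wl: 2
  step 5. node 2  ⊔preds=[-3,-2]  new=[-3,-2]  stable

Least fixpoint reached:
  node 0: [-3,-2]
  node 1: [0,1]
  node 2: [-3,-2]

[-3,-2]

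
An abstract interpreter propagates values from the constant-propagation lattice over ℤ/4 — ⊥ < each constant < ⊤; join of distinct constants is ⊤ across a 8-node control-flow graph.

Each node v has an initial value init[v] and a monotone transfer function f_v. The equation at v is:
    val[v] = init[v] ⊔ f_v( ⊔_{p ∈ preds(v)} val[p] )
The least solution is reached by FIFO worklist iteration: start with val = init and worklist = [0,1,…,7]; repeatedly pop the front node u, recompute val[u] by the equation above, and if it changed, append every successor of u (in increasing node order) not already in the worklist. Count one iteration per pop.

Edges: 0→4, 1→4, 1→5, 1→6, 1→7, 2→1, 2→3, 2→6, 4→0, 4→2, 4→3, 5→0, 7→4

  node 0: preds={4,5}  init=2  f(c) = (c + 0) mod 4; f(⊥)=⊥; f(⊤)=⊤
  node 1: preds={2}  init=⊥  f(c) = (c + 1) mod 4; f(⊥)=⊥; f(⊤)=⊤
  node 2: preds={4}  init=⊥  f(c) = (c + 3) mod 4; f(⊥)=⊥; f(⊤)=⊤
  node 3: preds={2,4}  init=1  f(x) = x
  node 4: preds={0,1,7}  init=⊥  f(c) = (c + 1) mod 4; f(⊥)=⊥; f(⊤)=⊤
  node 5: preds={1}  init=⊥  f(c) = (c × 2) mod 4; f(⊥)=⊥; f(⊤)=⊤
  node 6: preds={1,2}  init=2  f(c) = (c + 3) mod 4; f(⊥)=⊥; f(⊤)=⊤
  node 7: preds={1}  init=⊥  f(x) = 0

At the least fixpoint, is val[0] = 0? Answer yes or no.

Iteration log — 27 steps:
  step 1. node 0  ⊔preds=⊥  new=2  stable
  step 2. node 1  ⊔preds=⊥  new=⊥  stable
  step 3. node 2  ⊔preds=⊥  new=⊥  stable
  step 4. node 3  ⊔preds=⊥  new=1  stable
  step 5. node 4  ⊔preds=2  new=3  old=⊥  +wl: 0,2,3
  step 6. node 5  ⊔preds=⊥  new=⊥  stable
  step 7. node 6  ⊔preds=⊥  new=2  stable
  step 8. node 7  ⊔preds=⊥  new=0  old=⊥  +wl: 4
  step 9. node 0  ⊔preds=3  new=⊤  old=2  +wl: 
  step 10. node 2  ⊔preds=3  new=2  old=⊥  +wl: 1,6
  step 11. node 3  ⊔preds=⊤  new=⊤  old=1  +wl: 
  step 12. node 4  ⊔preds=⊤  new=⊤  old=3  +wl: 0,2,3
  step 13. node 1  ⊔preds=2  new=3  old=⊥  +wl: 4,5,7
  step 14. node 6  ⊔preds=⊤  new=⊤  old=2  +wl: 
  step 15. node 0  ⊔preds=⊤  new=⊤  stable
  step 16. node 2  ⊔preds=⊤  new=⊤  old=2  +wl: 1,6
  step 17. node 3  ⊔preds=⊤  new=⊤  stable
  step 18. node 4  ⊔preds=⊤  new=⊤  stable
  step 19. node 5  ⊔preds=3  new=2  old=⊥  +wl: 0
  step 20. node 7  ⊔preds=3  new=0  stable
  step 21. node 1  ⊔preds=⊤  new=⊤  old=3  +wl: 4,5,7
  step 22. node 6  ⊔preds=⊤  new=⊤  stable
  step 23. node 0  ⊔preds=⊤  new=⊤  stable
  step 24. node 4  ⊔preds=⊤  new=⊤  stable
  step 25. node 5  ⊔preds=⊤  new=⊤  old=2  +wl: 0
  step 26. node 7  ⊔preds=⊤  new=0  stable
  step 27. node 0  ⊔preds=⊤  new=⊤  stable

Least fixpoint reached:
  node 0: ⊤
  node 1: ⊤
  node 2: ⊤
  node 3: ⊤
  node 4: ⊤
  node 5: ⊤
  node 6: ⊤
  node 7: 0

no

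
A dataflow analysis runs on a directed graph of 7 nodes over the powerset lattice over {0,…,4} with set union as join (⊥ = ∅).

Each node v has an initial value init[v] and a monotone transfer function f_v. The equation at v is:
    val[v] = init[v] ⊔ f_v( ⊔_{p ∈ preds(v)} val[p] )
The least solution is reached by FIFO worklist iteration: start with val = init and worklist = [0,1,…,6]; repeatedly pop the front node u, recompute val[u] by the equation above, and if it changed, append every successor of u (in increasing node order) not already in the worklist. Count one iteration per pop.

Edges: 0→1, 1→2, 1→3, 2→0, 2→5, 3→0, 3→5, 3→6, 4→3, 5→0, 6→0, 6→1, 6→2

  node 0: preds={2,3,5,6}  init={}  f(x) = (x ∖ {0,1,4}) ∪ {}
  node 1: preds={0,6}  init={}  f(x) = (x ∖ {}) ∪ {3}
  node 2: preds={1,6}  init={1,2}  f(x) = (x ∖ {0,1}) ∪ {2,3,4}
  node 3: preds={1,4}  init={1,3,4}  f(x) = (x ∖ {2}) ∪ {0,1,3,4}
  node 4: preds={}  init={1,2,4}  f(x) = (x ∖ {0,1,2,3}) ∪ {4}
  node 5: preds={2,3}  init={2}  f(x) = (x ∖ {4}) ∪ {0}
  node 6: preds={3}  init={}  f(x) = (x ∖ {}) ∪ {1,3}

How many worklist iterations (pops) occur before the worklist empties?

11

Worklist (11 pops):
  #1 pop 0: in={1,2,3,4} → {2,3} (was {}); enqueue []
  #2 pop 1: in={2,3} → {2,3} (was {}); enqueue []
  #3 pop 2: in={2,3} → {1,2,3,4} (was {1,2}); enqueue [0]
  #4 pop 3: in={1,2,3,4} → {0,1,3,4} (was {1,3,4}); enqueue []
  #5 pop 4: in={} → {1,2,4} (no change)
  #6 pop 5: in={0,1,2,3,4} → {0,1,2,3} (was {2}); enqueue []
  #7 pop 6: in={0,1,3,4} → {0,1,3,4} (was {}); enqueue [1,2]
  #8 pop 0: in={0,1,2,3,4} → {2,3} (no change)
  #9 pop 1: in={0,1,2,3,4} → {0,1,2,3,4} (was {2,3}); enqueue [3]
  #10 pop 2: in={0,1,2,3,4} → {1,2,3,4} (no change)
  #11 pop 3: in={0,1,2,3,4} → {0,1,3,4} (no change)

Fixpoint:
  val[0] = {2,3}
  val[1] = {0,1,2,3,4}
  val[2] = {1,2,3,4}
  val[3] = {0,1,3,4}
  val[4] = {1,2,4}
  val[5] = {0,1,2,3}
  val[6] = {0,1,3,4}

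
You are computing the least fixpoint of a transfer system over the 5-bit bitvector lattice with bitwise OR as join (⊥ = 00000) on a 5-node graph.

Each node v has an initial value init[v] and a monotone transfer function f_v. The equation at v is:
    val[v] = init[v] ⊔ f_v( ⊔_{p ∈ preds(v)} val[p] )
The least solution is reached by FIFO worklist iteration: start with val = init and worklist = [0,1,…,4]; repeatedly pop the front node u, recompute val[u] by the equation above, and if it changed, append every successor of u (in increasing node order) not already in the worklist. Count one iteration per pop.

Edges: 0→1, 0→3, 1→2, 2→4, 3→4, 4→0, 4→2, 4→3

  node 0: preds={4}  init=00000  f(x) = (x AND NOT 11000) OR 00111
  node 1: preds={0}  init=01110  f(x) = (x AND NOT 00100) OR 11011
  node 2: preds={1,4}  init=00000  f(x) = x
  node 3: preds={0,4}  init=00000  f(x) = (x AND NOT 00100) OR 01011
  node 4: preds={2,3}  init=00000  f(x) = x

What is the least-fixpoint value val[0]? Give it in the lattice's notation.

00111

Iteration log — 9 steps:
  step 1. node 0  ⊔preds=00000  new=00111  old=00000  +wl: 
  step 2. node 1  ⊔preds=00111  new=11111  old=01110  +wl: 
  step 3. node 2  ⊔preds=11111  new=11111  old=00000  +wl: 
  step 4. node 3  ⊔preds=00111  new=01011  old=00000  +wl: 
  step 5. node 4  ⊔preds=11111  new=11111  old=00000  +wl: 0,2,3
  step 6. node 0  ⊔preds=11111  new=00111  stable
  step 7. node 2  ⊔preds=11111  new=11111  stable
  step 8. node 3  ⊔preds=11111  new=11011  old=01011  +wl: 4
  step 9. node 4  ⊔preds=11111  new=11111  stable

Least fixpoint reached:
  node 0: 00111
  node 1: 11111
  node 2: 11111
  node 3: 11011
  node 4: 11111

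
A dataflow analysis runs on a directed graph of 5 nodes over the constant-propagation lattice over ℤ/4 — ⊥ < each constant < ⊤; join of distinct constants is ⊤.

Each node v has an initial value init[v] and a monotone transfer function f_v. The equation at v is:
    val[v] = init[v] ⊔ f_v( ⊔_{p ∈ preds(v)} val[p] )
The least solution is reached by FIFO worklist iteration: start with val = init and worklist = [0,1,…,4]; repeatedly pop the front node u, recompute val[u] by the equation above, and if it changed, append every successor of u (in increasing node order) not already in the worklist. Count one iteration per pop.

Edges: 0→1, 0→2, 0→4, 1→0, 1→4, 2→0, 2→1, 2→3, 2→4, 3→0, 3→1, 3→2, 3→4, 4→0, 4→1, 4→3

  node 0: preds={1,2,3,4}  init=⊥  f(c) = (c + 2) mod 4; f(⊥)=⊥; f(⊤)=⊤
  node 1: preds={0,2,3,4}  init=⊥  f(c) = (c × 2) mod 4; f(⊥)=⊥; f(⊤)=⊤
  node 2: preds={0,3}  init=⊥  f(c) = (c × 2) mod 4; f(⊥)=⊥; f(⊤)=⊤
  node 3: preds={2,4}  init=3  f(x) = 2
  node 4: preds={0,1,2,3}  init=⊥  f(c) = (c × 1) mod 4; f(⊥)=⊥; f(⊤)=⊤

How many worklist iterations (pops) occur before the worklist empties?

Worklist (10 pops):
  #1 pop 0: in=3 → 1 (was ⊥); enqueue []
  #2 pop 1: in=⊤ → ⊤ (was ⊥); enqueue [0]
  #3 pop 2: in=⊤ → ⊤ (was ⊥); enqueue [1]
  #4 pop 3: in=⊤ → ⊤ (was 3); enqueue [2]
  #5 pop 4: in=⊤ → ⊤ (was ⊥); enqueue [3]
  #6 pop 0: in=⊤ → ⊤ (was 1); enqueue [4]
  #7 pop 1: in=⊤ → ⊤ (no change)
  #8 pop 2: in=⊤ → ⊤ (no change)
  #9 pop 3: in=⊤ → ⊤ (no change)
  #10 pop 4: in=⊤ → ⊤ (no change)

Fixpoint:
  val[0] = ⊤
  val[1] = ⊤
  val[2] = ⊤
  val[3] = ⊤
  val[4] = ⊤

10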